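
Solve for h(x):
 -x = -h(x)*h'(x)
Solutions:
 h(x) = -sqrt(C1 + x^2)
 h(x) = sqrt(C1 + x^2)


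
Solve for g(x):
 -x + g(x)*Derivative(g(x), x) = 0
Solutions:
 g(x) = -sqrt(C1 + x^2)
 g(x) = sqrt(C1 + x^2)


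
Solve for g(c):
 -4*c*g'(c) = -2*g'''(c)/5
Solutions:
 g(c) = C1 + Integral(C2*airyai(10^(1/3)*c) + C3*airybi(10^(1/3)*c), c)


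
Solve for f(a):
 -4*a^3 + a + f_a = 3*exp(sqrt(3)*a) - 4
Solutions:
 f(a) = C1 + a^4 - a^2/2 - 4*a + sqrt(3)*exp(sqrt(3)*a)


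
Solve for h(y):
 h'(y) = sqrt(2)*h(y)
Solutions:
 h(y) = C1*exp(sqrt(2)*y)


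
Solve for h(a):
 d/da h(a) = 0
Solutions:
 h(a) = C1


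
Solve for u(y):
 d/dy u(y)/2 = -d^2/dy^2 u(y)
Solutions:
 u(y) = C1 + C2*exp(-y/2)


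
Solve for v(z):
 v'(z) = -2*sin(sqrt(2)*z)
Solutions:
 v(z) = C1 + sqrt(2)*cos(sqrt(2)*z)


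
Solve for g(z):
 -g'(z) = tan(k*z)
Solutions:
 g(z) = C1 - Piecewise((-log(cos(k*z))/k, Ne(k, 0)), (0, True))


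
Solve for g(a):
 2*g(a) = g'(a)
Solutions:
 g(a) = C1*exp(2*a)


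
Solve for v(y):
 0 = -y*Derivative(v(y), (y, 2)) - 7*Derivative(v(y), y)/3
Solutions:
 v(y) = C1 + C2/y^(4/3)


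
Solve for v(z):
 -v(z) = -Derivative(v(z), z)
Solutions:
 v(z) = C1*exp(z)


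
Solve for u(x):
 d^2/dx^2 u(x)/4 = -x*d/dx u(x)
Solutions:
 u(x) = C1 + C2*erf(sqrt(2)*x)


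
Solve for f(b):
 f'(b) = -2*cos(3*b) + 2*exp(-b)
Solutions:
 f(b) = C1 - 2*sin(3*b)/3 - 2*exp(-b)


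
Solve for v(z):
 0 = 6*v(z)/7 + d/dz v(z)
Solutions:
 v(z) = C1*exp(-6*z/7)


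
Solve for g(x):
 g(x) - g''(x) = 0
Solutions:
 g(x) = C1*exp(-x) + C2*exp(x)


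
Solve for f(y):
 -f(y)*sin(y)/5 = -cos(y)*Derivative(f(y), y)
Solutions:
 f(y) = C1/cos(y)^(1/5)


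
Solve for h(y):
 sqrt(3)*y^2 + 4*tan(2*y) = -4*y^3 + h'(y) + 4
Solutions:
 h(y) = C1 + y^4 + sqrt(3)*y^3/3 - 4*y - 2*log(cos(2*y))


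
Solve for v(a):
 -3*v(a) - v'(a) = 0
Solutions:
 v(a) = C1*exp(-3*a)


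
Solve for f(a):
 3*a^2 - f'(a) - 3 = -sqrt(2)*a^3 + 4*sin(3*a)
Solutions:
 f(a) = C1 + sqrt(2)*a^4/4 + a^3 - 3*a + 4*cos(3*a)/3


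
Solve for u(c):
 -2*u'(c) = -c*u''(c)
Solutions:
 u(c) = C1 + C2*c^3


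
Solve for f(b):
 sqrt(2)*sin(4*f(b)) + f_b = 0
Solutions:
 f(b) = -acos((-C1 - exp(8*sqrt(2)*b))/(C1 - exp(8*sqrt(2)*b)))/4 + pi/2
 f(b) = acos((-C1 - exp(8*sqrt(2)*b))/(C1 - exp(8*sqrt(2)*b)))/4


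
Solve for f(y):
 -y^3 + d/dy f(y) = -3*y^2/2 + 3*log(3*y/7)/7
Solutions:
 f(y) = C1 + y^4/4 - y^3/2 + 3*y*log(y)/7 - 3*y*log(7)/7 - 3*y/7 + 3*y*log(3)/7


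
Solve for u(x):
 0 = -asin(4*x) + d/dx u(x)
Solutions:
 u(x) = C1 + x*asin(4*x) + sqrt(1 - 16*x^2)/4


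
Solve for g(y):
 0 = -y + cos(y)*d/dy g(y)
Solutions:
 g(y) = C1 + Integral(y/cos(y), y)


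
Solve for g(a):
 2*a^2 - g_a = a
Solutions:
 g(a) = C1 + 2*a^3/3 - a^2/2


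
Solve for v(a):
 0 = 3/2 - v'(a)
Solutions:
 v(a) = C1 + 3*a/2


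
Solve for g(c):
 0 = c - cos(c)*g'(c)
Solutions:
 g(c) = C1 + Integral(c/cos(c), c)


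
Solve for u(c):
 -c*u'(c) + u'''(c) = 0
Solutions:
 u(c) = C1 + Integral(C2*airyai(c) + C3*airybi(c), c)


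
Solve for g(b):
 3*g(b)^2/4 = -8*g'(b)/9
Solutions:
 g(b) = 32/(C1 + 27*b)


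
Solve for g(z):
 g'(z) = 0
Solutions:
 g(z) = C1


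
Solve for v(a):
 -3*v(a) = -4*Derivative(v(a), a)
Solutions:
 v(a) = C1*exp(3*a/4)


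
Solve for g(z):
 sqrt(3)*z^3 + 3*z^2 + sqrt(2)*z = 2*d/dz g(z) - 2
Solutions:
 g(z) = C1 + sqrt(3)*z^4/8 + z^3/2 + sqrt(2)*z^2/4 + z


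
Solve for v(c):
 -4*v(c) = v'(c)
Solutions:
 v(c) = C1*exp(-4*c)


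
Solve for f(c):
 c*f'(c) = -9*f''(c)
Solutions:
 f(c) = C1 + C2*erf(sqrt(2)*c/6)


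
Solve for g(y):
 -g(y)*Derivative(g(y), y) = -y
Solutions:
 g(y) = -sqrt(C1 + y^2)
 g(y) = sqrt(C1 + y^2)


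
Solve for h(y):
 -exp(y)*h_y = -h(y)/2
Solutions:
 h(y) = C1*exp(-exp(-y)/2)


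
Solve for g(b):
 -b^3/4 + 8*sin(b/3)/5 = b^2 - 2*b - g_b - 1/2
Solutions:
 g(b) = C1 + b^4/16 + b^3/3 - b^2 - b/2 + 24*cos(b/3)/5


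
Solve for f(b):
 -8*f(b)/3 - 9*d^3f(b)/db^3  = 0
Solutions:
 f(b) = C3*exp(-2*b/3) + (C1*sin(sqrt(3)*b/3) + C2*cos(sqrt(3)*b/3))*exp(b/3)


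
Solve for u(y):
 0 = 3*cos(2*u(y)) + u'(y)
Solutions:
 u(y) = -asin((C1 + exp(12*y))/(C1 - exp(12*y)))/2 + pi/2
 u(y) = asin((C1 + exp(12*y))/(C1 - exp(12*y)))/2


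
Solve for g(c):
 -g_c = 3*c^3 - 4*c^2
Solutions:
 g(c) = C1 - 3*c^4/4 + 4*c^3/3


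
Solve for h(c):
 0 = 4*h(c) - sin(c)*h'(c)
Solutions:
 h(c) = C1*(cos(c)^2 - 2*cos(c) + 1)/(cos(c)^2 + 2*cos(c) + 1)


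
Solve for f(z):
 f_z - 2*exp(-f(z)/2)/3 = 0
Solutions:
 f(z) = 2*log(C1 + z/3)


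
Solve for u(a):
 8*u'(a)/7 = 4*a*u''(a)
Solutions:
 u(a) = C1 + C2*a^(9/7)


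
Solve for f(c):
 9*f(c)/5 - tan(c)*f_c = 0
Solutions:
 f(c) = C1*sin(c)^(9/5)


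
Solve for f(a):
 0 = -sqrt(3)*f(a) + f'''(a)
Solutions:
 f(a) = C3*exp(3^(1/6)*a) + (C1*sin(3^(2/3)*a/2) + C2*cos(3^(2/3)*a/2))*exp(-3^(1/6)*a/2)


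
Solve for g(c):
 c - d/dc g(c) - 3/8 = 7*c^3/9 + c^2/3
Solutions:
 g(c) = C1 - 7*c^4/36 - c^3/9 + c^2/2 - 3*c/8


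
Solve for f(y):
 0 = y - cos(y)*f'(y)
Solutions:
 f(y) = C1 + Integral(y/cos(y), y)


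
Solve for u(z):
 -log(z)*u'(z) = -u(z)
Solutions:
 u(z) = C1*exp(li(z))


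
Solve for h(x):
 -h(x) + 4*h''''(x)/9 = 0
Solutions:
 h(x) = C1*exp(-sqrt(6)*x/2) + C2*exp(sqrt(6)*x/2) + C3*sin(sqrt(6)*x/2) + C4*cos(sqrt(6)*x/2)


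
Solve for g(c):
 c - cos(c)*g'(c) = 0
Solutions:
 g(c) = C1 + Integral(c/cos(c), c)


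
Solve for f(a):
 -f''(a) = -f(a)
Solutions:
 f(a) = C1*exp(-a) + C2*exp(a)


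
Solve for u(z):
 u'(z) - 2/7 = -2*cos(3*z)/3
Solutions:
 u(z) = C1 + 2*z/7 - 2*sin(3*z)/9


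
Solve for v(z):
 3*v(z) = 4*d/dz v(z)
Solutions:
 v(z) = C1*exp(3*z/4)


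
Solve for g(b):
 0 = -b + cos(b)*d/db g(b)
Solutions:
 g(b) = C1 + Integral(b/cos(b), b)


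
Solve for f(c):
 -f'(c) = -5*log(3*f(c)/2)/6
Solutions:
 6*Integral(1/(-log(_y) - log(3) + log(2)), (_y, f(c)))/5 = C1 - c


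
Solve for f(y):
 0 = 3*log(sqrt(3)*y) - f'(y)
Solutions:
 f(y) = C1 + 3*y*log(y) - 3*y + 3*y*log(3)/2


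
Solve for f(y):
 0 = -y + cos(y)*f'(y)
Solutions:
 f(y) = C1 + Integral(y/cos(y), y)


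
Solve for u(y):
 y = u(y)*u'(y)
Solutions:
 u(y) = -sqrt(C1 + y^2)
 u(y) = sqrt(C1 + y^2)


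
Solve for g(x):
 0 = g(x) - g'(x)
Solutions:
 g(x) = C1*exp(x)


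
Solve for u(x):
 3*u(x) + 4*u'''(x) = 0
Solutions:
 u(x) = C3*exp(-6^(1/3)*x/2) + (C1*sin(2^(1/3)*3^(5/6)*x/4) + C2*cos(2^(1/3)*3^(5/6)*x/4))*exp(6^(1/3)*x/4)


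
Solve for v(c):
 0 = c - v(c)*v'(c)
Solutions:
 v(c) = -sqrt(C1 + c^2)
 v(c) = sqrt(C1 + c^2)


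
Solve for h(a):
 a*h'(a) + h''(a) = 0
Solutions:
 h(a) = C1 + C2*erf(sqrt(2)*a/2)


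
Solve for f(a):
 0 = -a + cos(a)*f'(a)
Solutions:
 f(a) = C1 + Integral(a/cos(a), a)


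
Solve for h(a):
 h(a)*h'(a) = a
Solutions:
 h(a) = -sqrt(C1 + a^2)
 h(a) = sqrt(C1 + a^2)


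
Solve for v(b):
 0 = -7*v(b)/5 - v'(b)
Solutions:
 v(b) = C1*exp(-7*b/5)


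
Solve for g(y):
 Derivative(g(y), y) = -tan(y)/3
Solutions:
 g(y) = C1 + log(cos(y))/3


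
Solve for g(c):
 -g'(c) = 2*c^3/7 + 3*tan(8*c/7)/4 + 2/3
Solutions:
 g(c) = C1 - c^4/14 - 2*c/3 + 21*log(cos(8*c/7))/32


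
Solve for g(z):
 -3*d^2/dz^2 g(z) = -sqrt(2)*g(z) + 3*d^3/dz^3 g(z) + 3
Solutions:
 g(z) = C1*exp(-z*(2*2^(1/3)/(-2 + sqrt(-4 + (2 - 9*sqrt(2))^2) + 9*sqrt(2))^(1/3) + 4 + 2^(2/3)*(-2 + sqrt(-4 + (2 - 9*sqrt(2))^2) + 9*sqrt(2))^(1/3))/12)*sin(2^(1/3)*sqrt(3)*z*(-2^(1/3)*(-2 + sqrt(-4 + (2 - 9*sqrt(2))^2) + 9*sqrt(2))^(1/3) + 2/(-2 + sqrt(-4 + (2 - 9*sqrt(2))^2) + 9*sqrt(2))^(1/3))/12) + C2*exp(-z*(2*2^(1/3)/(-2 + sqrt(-4 + (2 - 9*sqrt(2))^2) + 9*sqrt(2))^(1/3) + 4 + 2^(2/3)*(-2 + sqrt(-4 + (2 - 9*sqrt(2))^2) + 9*sqrt(2))^(1/3))/12)*cos(2^(1/3)*sqrt(3)*z*(-2^(1/3)*(-2 + sqrt(-4 + (2 - 9*sqrt(2))^2) + 9*sqrt(2))^(1/3) + 2/(-2 + sqrt(-4 + (2 - 9*sqrt(2))^2) + 9*sqrt(2))^(1/3))/12) + C3*exp(z*(-2 + 2*2^(1/3)/(-2 + sqrt(-4 + (2 - 9*sqrt(2))^2) + 9*sqrt(2))^(1/3) + 2^(2/3)*(-2 + sqrt(-4 + (2 - 9*sqrt(2))^2) + 9*sqrt(2))^(1/3))/6) + 3*sqrt(2)/2


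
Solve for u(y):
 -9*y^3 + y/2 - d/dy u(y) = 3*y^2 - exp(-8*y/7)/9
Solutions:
 u(y) = C1 - 9*y^4/4 - y^3 + y^2/4 - 7*exp(-8*y/7)/72


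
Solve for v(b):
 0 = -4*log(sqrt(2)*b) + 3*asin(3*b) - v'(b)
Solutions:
 v(b) = C1 - 4*b*log(b) + 3*b*asin(3*b) - 2*b*log(2) + 4*b + sqrt(1 - 9*b^2)


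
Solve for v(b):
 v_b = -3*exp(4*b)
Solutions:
 v(b) = C1 - 3*exp(4*b)/4


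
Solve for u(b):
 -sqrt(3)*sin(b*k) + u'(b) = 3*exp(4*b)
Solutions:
 u(b) = C1 + 3*exp(4*b)/4 - sqrt(3)*cos(b*k)/k


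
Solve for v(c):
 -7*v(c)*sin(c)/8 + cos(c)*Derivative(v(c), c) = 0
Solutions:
 v(c) = C1/cos(c)^(7/8)


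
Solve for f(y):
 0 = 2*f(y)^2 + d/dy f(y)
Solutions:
 f(y) = 1/(C1 + 2*y)


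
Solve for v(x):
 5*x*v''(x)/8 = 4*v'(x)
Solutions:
 v(x) = C1 + C2*x^(37/5)


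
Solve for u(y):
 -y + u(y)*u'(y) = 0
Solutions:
 u(y) = -sqrt(C1 + y^2)
 u(y) = sqrt(C1 + y^2)


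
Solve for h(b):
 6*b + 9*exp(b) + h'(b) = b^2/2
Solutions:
 h(b) = C1 + b^3/6 - 3*b^2 - 9*exp(b)


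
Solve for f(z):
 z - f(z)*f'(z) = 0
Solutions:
 f(z) = -sqrt(C1 + z^2)
 f(z) = sqrt(C1 + z^2)


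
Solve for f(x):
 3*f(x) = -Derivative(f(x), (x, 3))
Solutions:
 f(x) = C3*exp(-3^(1/3)*x) + (C1*sin(3^(5/6)*x/2) + C2*cos(3^(5/6)*x/2))*exp(3^(1/3)*x/2)


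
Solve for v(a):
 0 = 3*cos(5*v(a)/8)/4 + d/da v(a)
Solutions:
 3*a/4 - 4*log(sin(5*v(a)/8) - 1)/5 + 4*log(sin(5*v(a)/8) + 1)/5 = C1


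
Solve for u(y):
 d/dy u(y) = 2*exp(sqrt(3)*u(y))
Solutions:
 u(y) = sqrt(3)*(2*log(-1/(C1 + 2*y)) - log(3))/6


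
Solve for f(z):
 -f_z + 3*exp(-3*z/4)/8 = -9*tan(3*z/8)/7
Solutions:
 f(z) = C1 + 12*log(tan(3*z/8)^2 + 1)/7 - exp(-3*z/4)/2


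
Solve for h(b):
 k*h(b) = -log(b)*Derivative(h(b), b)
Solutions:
 h(b) = C1*exp(-k*li(b))


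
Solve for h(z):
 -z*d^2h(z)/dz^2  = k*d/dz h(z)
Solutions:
 h(z) = C1 + z^(1 - re(k))*(C2*sin(log(z)*Abs(im(k))) + C3*cos(log(z)*im(k)))


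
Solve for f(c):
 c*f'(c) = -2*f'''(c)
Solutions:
 f(c) = C1 + Integral(C2*airyai(-2^(2/3)*c/2) + C3*airybi(-2^(2/3)*c/2), c)


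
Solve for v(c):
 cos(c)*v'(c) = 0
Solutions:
 v(c) = C1


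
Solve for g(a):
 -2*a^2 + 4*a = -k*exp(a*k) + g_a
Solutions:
 g(a) = C1 - 2*a^3/3 + 2*a^2 + exp(a*k)


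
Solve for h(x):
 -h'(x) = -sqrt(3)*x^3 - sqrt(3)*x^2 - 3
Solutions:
 h(x) = C1 + sqrt(3)*x^4/4 + sqrt(3)*x^3/3 + 3*x


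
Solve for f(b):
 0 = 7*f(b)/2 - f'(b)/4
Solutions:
 f(b) = C1*exp(14*b)


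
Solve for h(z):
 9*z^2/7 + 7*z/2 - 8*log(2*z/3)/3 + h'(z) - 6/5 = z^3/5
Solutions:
 h(z) = C1 + z^4/20 - 3*z^3/7 - 7*z^2/4 + 8*z*log(z)/3 - 8*z*log(3)/3 - 22*z/15 + 8*z*log(2)/3


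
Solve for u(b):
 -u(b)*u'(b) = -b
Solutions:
 u(b) = -sqrt(C1 + b^2)
 u(b) = sqrt(C1 + b^2)


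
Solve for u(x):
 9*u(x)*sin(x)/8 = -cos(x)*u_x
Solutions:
 u(x) = C1*cos(x)^(9/8)


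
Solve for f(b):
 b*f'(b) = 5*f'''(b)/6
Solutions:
 f(b) = C1 + Integral(C2*airyai(5^(2/3)*6^(1/3)*b/5) + C3*airybi(5^(2/3)*6^(1/3)*b/5), b)


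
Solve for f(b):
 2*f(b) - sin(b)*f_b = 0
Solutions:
 f(b) = C1*(cos(b) - 1)/(cos(b) + 1)


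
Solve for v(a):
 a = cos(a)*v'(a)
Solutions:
 v(a) = C1 + Integral(a/cos(a), a)


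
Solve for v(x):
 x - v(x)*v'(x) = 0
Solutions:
 v(x) = -sqrt(C1 + x^2)
 v(x) = sqrt(C1 + x^2)


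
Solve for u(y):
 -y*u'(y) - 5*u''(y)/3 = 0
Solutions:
 u(y) = C1 + C2*erf(sqrt(30)*y/10)


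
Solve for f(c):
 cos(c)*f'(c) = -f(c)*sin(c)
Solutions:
 f(c) = C1*cos(c)


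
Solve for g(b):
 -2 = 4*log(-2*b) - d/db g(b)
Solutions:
 g(b) = C1 + 4*b*log(-b) + 2*b*(-1 + 2*log(2))


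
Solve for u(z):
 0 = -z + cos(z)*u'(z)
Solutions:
 u(z) = C1 + Integral(z/cos(z), z)


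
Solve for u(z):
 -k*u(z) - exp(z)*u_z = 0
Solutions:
 u(z) = C1*exp(k*exp(-z))


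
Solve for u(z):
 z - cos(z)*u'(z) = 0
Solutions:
 u(z) = C1 + Integral(z/cos(z), z)


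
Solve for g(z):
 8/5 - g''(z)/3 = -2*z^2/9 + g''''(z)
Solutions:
 g(z) = C1 + C2*z + C3*sin(sqrt(3)*z/3) + C4*cos(sqrt(3)*z/3) + z^4/18 + 2*z^2/5


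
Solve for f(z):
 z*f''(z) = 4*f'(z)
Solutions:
 f(z) = C1 + C2*z^5


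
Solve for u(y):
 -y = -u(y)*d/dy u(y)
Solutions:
 u(y) = -sqrt(C1 + y^2)
 u(y) = sqrt(C1 + y^2)


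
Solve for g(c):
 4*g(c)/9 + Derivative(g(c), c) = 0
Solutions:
 g(c) = C1*exp(-4*c/9)


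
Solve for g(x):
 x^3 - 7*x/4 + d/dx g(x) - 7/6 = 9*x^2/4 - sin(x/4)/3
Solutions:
 g(x) = C1 - x^4/4 + 3*x^3/4 + 7*x^2/8 + 7*x/6 + 4*cos(x/4)/3


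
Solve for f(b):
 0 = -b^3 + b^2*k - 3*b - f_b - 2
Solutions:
 f(b) = C1 - b^4/4 + b^3*k/3 - 3*b^2/2 - 2*b


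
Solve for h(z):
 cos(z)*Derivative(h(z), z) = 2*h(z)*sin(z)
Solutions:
 h(z) = C1/cos(z)^2


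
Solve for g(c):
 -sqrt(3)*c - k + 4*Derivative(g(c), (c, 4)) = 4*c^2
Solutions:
 g(c) = C1 + C2*c + C3*c^2 + C4*c^3 + c^6/360 + sqrt(3)*c^5/480 + c^4*k/96


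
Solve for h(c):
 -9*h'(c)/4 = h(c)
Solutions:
 h(c) = C1*exp(-4*c/9)


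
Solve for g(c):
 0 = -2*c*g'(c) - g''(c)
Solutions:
 g(c) = C1 + C2*erf(c)


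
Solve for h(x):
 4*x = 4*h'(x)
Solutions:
 h(x) = C1 + x^2/2


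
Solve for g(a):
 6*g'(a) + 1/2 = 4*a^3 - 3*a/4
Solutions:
 g(a) = C1 + a^4/6 - a^2/16 - a/12


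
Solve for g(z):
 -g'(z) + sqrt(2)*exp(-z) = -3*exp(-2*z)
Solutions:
 g(z) = C1 - sqrt(2)*exp(-z) - 3*exp(-2*z)/2


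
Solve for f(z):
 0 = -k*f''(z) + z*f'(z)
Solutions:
 f(z) = C1 + C2*erf(sqrt(2)*z*sqrt(-1/k)/2)/sqrt(-1/k)


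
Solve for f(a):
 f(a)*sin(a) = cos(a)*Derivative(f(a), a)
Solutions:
 f(a) = C1/cos(a)


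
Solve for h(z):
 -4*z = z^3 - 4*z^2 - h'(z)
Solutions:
 h(z) = C1 + z^4/4 - 4*z^3/3 + 2*z^2


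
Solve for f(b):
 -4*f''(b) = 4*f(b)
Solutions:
 f(b) = C1*sin(b) + C2*cos(b)


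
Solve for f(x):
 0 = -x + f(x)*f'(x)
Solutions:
 f(x) = -sqrt(C1 + x^2)
 f(x) = sqrt(C1 + x^2)


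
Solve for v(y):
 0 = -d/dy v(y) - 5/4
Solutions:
 v(y) = C1 - 5*y/4


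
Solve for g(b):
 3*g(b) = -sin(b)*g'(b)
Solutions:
 g(b) = C1*(cos(b) + 1)^(3/2)/(cos(b) - 1)^(3/2)


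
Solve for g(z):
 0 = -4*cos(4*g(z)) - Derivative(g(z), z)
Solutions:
 g(z) = -asin((C1 + exp(32*z))/(C1 - exp(32*z)))/4 + pi/4
 g(z) = asin((C1 + exp(32*z))/(C1 - exp(32*z)))/4


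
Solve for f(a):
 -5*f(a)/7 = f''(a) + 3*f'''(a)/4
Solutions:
 f(a) = C1*exp(a*(-56 + 56*2^(2/3)*7^(1/3)/(9*sqrt(24945) + 1439)^(1/3) + 2^(1/3)*7^(2/3)*(9*sqrt(24945) + 1439)^(1/3))/126)*sin(14^(1/3)*sqrt(3)*a*(-7^(1/3)*(9*sqrt(24945) + 1439)^(1/3) + 56*2^(1/3)/(9*sqrt(24945) + 1439)^(1/3))/126) + C2*exp(a*(-56 + 56*2^(2/3)*7^(1/3)/(9*sqrt(24945) + 1439)^(1/3) + 2^(1/3)*7^(2/3)*(9*sqrt(24945) + 1439)^(1/3))/126)*cos(14^(1/3)*sqrt(3)*a*(-7^(1/3)*(9*sqrt(24945) + 1439)^(1/3) + 56*2^(1/3)/(9*sqrt(24945) + 1439)^(1/3))/126) + C3*exp(-a*(56*2^(2/3)*7^(1/3)/(9*sqrt(24945) + 1439)^(1/3) + 28 + 2^(1/3)*7^(2/3)*(9*sqrt(24945) + 1439)^(1/3))/63)


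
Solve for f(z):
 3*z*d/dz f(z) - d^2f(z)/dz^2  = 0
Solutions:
 f(z) = C1 + C2*erfi(sqrt(6)*z/2)


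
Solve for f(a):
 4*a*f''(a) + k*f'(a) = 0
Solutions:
 f(a) = C1 + a^(1 - re(k)/4)*(C2*sin(log(a)*Abs(im(k))/4) + C3*cos(log(a)*im(k)/4))


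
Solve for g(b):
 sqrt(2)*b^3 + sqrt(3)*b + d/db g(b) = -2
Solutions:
 g(b) = C1 - sqrt(2)*b^4/4 - sqrt(3)*b^2/2 - 2*b


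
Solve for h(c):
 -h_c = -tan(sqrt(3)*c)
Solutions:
 h(c) = C1 - sqrt(3)*log(cos(sqrt(3)*c))/3


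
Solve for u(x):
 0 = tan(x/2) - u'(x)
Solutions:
 u(x) = C1 - 2*log(cos(x/2))


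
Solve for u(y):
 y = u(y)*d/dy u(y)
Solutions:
 u(y) = -sqrt(C1 + y^2)
 u(y) = sqrt(C1 + y^2)


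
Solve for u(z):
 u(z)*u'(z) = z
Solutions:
 u(z) = -sqrt(C1 + z^2)
 u(z) = sqrt(C1 + z^2)


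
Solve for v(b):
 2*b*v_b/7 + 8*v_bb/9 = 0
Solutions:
 v(b) = C1 + C2*erf(3*sqrt(14)*b/28)


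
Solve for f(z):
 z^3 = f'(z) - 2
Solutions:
 f(z) = C1 + z^4/4 + 2*z


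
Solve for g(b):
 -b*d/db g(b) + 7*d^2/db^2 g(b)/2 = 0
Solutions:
 g(b) = C1 + C2*erfi(sqrt(7)*b/7)


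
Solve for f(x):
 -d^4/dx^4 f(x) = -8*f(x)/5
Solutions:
 f(x) = C1*exp(-10^(3/4)*x/5) + C2*exp(10^(3/4)*x/5) + C3*sin(10^(3/4)*x/5) + C4*cos(10^(3/4)*x/5)


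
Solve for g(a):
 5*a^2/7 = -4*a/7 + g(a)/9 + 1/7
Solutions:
 g(a) = 45*a^2/7 + 36*a/7 - 9/7


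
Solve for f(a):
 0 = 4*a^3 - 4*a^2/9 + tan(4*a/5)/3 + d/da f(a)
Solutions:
 f(a) = C1 - a^4 + 4*a^3/27 + 5*log(cos(4*a/5))/12


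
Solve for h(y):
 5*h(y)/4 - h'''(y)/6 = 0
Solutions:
 h(y) = C3*exp(15^(1/3)*2^(2/3)*y/2) + (C1*sin(2^(2/3)*3^(5/6)*5^(1/3)*y/4) + C2*cos(2^(2/3)*3^(5/6)*5^(1/3)*y/4))*exp(-15^(1/3)*2^(2/3)*y/4)


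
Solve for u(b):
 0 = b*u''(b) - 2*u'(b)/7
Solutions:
 u(b) = C1 + C2*b^(9/7)


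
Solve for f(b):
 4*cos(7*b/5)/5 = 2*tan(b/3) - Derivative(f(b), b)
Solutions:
 f(b) = C1 - 6*log(cos(b/3)) - 4*sin(7*b/5)/7


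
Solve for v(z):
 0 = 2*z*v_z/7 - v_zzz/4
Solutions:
 v(z) = C1 + Integral(C2*airyai(2*7^(2/3)*z/7) + C3*airybi(2*7^(2/3)*z/7), z)


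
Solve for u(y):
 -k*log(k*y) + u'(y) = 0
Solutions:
 u(y) = C1 + k*y*log(k*y) - k*y


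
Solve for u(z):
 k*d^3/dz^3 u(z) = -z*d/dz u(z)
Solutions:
 u(z) = C1 + Integral(C2*airyai(z*(-1/k)^(1/3)) + C3*airybi(z*(-1/k)^(1/3)), z)


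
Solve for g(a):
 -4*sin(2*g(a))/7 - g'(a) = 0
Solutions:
 4*a/7 + log(cos(2*g(a)) - 1)/4 - log(cos(2*g(a)) + 1)/4 = C1


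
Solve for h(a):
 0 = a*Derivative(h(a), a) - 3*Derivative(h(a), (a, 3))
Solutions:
 h(a) = C1 + Integral(C2*airyai(3^(2/3)*a/3) + C3*airybi(3^(2/3)*a/3), a)


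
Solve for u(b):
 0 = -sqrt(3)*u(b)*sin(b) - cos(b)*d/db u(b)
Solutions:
 u(b) = C1*cos(b)^(sqrt(3))


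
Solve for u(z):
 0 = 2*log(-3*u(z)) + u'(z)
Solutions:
 Integral(1/(log(-_y) + log(3)), (_y, u(z)))/2 = C1 - z


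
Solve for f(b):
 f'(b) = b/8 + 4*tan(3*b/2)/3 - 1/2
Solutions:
 f(b) = C1 + b^2/16 - b/2 - 8*log(cos(3*b/2))/9


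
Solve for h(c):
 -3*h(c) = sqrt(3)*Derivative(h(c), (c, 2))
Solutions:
 h(c) = C1*sin(3^(1/4)*c) + C2*cos(3^(1/4)*c)


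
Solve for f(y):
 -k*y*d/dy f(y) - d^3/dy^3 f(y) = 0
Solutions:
 f(y) = C1 + Integral(C2*airyai(y*(-k)^(1/3)) + C3*airybi(y*(-k)^(1/3)), y)


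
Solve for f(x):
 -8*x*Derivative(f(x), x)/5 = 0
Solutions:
 f(x) = C1


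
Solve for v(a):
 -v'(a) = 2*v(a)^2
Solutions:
 v(a) = 1/(C1 + 2*a)


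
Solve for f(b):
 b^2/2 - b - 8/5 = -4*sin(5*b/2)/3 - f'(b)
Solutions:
 f(b) = C1 - b^3/6 + b^2/2 + 8*b/5 + 8*cos(5*b/2)/15


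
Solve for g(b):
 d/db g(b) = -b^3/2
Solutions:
 g(b) = C1 - b^4/8


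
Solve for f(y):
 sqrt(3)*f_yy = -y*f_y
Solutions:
 f(y) = C1 + C2*erf(sqrt(2)*3^(3/4)*y/6)


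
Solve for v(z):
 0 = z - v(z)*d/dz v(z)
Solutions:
 v(z) = -sqrt(C1 + z^2)
 v(z) = sqrt(C1 + z^2)


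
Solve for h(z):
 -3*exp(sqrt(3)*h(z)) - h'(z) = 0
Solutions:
 h(z) = sqrt(3)*(2*log(1/(C1 + 3*z)) - log(3))/6


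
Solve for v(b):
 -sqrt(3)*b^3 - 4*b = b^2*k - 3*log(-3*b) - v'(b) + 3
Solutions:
 v(b) = C1 + sqrt(3)*b^4/4 + b^3*k/3 + 2*b^2 - 3*b*log(-b) + 3*b*(2 - log(3))


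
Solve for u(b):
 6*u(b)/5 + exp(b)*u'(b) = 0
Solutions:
 u(b) = C1*exp(6*exp(-b)/5)


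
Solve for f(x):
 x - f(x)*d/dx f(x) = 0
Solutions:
 f(x) = -sqrt(C1 + x^2)
 f(x) = sqrt(C1 + x^2)


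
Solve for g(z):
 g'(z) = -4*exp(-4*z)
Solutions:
 g(z) = C1 + exp(-4*z)


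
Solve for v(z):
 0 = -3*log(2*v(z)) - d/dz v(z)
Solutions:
 Integral(1/(log(_y) + log(2)), (_y, v(z)))/3 = C1 - z


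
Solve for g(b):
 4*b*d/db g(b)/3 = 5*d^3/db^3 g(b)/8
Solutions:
 g(b) = C1 + Integral(C2*airyai(2*30^(2/3)*b/15) + C3*airybi(2*30^(2/3)*b/15), b)


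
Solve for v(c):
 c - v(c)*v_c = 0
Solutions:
 v(c) = -sqrt(C1 + c^2)
 v(c) = sqrt(C1 + c^2)


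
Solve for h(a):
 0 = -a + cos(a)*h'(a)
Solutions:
 h(a) = C1 + Integral(a/cos(a), a)


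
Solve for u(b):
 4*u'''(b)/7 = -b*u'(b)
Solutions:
 u(b) = C1 + Integral(C2*airyai(-14^(1/3)*b/2) + C3*airybi(-14^(1/3)*b/2), b)


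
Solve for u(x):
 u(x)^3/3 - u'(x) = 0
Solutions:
 u(x) = -sqrt(6)*sqrt(-1/(C1 + x))/2
 u(x) = sqrt(6)*sqrt(-1/(C1 + x))/2


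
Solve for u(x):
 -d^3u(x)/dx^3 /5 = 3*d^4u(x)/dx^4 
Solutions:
 u(x) = C1 + C2*x + C3*x^2 + C4*exp(-x/15)


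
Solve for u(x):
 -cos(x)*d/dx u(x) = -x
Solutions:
 u(x) = C1 + Integral(x/cos(x), x)


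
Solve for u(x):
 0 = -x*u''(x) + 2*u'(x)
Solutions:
 u(x) = C1 + C2*x^3


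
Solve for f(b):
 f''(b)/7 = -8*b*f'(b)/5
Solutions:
 f(b) = C1 + C2*erf(2*sqrt(35)*b/5)


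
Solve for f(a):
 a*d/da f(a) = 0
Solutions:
 f(a) = C1


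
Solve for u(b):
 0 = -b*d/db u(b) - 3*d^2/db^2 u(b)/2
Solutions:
 u(b) = C1 + C2*erf(sqrt(3)*b/3)


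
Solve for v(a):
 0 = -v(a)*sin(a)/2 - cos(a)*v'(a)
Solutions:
 v(a) = C1*sqrt(cos(a))


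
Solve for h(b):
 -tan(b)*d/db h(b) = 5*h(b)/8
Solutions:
 h(b) = C1/sin(b)^(5/8)


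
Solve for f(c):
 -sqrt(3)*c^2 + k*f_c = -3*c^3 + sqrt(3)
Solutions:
 f(c) = C1 - 3*c^4/(4*k) + sqrt(3)*c^3/(3*k) + sqrt(3)*c/k


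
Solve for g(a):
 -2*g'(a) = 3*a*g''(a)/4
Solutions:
 g(a) = C1 + C2/a^(5/3)


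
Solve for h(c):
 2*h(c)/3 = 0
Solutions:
 h(c) = 0


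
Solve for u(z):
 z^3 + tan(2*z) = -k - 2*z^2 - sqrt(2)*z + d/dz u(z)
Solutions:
 u(z) = C1 + k*z + z^4/4 + 2*z^3/3 + sqrt(2)*z^2/2 - log(cos(2*z))/2


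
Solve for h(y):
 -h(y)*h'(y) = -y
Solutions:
 h(y) = -sqrt(C1 + y^2)
 h(y) = sqrt(C1 + y^2)


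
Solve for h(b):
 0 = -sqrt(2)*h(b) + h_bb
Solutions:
 h(b) = C1*exp(-2^(1/4)*b) + C2*exp(2^(1/4)*b)


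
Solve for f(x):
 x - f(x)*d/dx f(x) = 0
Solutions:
 f(x) = -sqrt(C1 + x^2)
 f(x) = sqrt(C1 + x^2)


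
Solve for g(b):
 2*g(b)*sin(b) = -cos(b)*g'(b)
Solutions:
 g(b) = C1*cos(b)^2


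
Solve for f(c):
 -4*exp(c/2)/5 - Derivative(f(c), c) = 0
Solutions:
 f(c) = C1 - 8*exp(c/2)/5


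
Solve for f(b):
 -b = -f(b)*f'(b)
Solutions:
 f(b) = -sqrt(C1 + b^2)
 f(b) = sqrt(C1 + b^2)


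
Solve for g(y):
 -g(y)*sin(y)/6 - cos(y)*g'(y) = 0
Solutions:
 g(y) = C1*cos(y)^(1/6)


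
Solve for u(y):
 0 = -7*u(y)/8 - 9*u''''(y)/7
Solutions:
 u(y) = (C1*sin(2^(3/4)*sqrt(21)*y/12) + C2*cos(2^(3/4)*sqrt(21)*y/12))*exp(-2^(3/4)*sqrt(21)*y/12) + (C3*sin(2^(3/4)*sqrt(21)*y/12) + C4*cos(2^(3/4)*sqrt(21)*y/12))*exp(2^(3/4)*sqrt(21)*y/12)


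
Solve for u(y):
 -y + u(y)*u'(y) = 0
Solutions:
 u(y) = -sqrt(C1 + y^2)
 u(y) = sqrt(C1 + y^2)


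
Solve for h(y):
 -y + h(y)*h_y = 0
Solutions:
 h(y) = -sqrt(C1 + y^2)
 h(y) = sqrt(C1 + y^2)


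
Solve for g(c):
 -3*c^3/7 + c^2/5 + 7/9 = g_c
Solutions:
 g(c) = C1 - 3*c^4/28 + c^3/15 + 7*c/9


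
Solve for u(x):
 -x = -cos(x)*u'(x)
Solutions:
 u(x) = C1 + Integral(x/cos(x), x)


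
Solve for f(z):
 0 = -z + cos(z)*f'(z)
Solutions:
 f(z) = C1 + Integral(z/cos(z), z)


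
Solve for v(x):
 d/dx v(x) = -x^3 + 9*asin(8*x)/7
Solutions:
 v(x) = C1 - x^4/4 + 9*x*asin(8*x)/7 + 9*sqrt(1 - 64*x^2)/56


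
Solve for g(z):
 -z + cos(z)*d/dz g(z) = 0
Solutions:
 g(z) = C1 + Integral(z/cos(z), z)


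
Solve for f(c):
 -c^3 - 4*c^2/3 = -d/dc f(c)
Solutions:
 f(c) = C1 + c^4/4 + 4*c^3/9


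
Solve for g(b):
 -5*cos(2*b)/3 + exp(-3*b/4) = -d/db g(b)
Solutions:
 g(b) = C1 + 5*sin(2*b)/6 + 4*exp(-3*b/4)/3


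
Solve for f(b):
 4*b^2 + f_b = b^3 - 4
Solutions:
 f(b) = C1 + b^4/4 - 4*b^3/3 - 4*b


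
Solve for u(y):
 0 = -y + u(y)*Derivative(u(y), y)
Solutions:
 u(y) = -sqrt(C1 + y^2)
 u(y) = sqrt(C1 + y^2)


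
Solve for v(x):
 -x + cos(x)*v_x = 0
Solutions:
 v(x) = C1 + Integral(x/cos(x), x)


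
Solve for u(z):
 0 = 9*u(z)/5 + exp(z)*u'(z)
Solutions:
 u(z) = C1*exp(9*exp(-z)/5)


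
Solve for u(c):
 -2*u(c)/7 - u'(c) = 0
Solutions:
 u(c) = C1*exp(-2*c/7)


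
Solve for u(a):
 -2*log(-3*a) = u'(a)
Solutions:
 u(a) = C1 - 2*a*log(-a) + 2*a*(1 - log(3))


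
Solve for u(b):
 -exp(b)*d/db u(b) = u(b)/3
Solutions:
 u(b) = C1*exp(exp(-b)/3)


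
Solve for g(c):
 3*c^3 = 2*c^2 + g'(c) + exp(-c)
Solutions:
 g(c) = C1 + 3*c^4/4 - 2*c^3/3 + exp(-c)


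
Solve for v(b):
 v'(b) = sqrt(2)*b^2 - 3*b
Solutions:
 v(b) = C1 + sqrt(2)*b^3/3 - 3*b^2/2


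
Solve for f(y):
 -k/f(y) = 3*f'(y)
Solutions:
 f(y) = -sqrt(C1 - 6*k*y)/3
 f(y) = sqrt(C1 - 6*k*y)/3


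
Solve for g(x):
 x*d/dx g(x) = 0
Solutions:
 g(x) = C1


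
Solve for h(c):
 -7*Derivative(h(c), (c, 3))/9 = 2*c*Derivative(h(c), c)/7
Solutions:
 h(c) = C1 + Integral(C2*airyai(-126^(1/3)*c/7) + C3*airybi(-126^(1/3)*c/7), c)


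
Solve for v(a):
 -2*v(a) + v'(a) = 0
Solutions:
 v(a) = C1*exp(2*a)


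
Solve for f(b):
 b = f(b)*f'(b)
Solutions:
 f(b) = -sqrt(C1 + b^2)
 f(b) = sqrt(C1 + b^2)


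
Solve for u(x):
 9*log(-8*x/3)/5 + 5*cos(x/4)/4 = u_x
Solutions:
 u(x) = C1 + 9*x*log(-x)/5 - 9*x*log(3)/5 - 9*x/5 + 27*x*log(2)/5 + 5*sin(x/4)


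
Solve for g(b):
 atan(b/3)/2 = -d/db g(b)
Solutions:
 g(b) = C1 - b*atan(b/3)/2 + 3*log(b^2 + 9)/4


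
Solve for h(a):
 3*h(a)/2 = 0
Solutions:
 h(a) = 0


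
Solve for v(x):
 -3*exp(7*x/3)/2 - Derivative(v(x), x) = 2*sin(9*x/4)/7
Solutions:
 v(x) = C1 - 9*exp(7*x/3)/14 + 8*cos(9*x/4)/63


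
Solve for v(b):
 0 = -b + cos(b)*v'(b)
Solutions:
 v(b) = C1 + Integral(b/cos(b), b)


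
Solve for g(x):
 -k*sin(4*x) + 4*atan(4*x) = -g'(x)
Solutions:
 g(x) = C1 - k*cos(4*x)/4 - 4*x*atan(4*x) + log(16*x^2 + 1)/2


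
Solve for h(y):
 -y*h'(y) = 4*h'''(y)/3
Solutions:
 h(y) = C1 + Integral(C2*airyai(-6^(1/3)*y/2) + C3*airybi(-6^(1/3)*y/2), y)


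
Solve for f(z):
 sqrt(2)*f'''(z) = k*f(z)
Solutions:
 f(z) = C1*exp(2^(5/6)*k^(1/3)*z/2) + C2*exp(2^(5/6)*k^(1/3)*z*(-1 + sqrt(3)*I)/4) + C3*exp(-2^(5/6)*k^(1/3)*z*(1 + sqrt(3)*I)/4)


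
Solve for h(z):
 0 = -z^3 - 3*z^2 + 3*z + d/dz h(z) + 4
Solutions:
 h(z) = C1 + z^4/4 + z^3 - 3*z^2/2 - 4*z


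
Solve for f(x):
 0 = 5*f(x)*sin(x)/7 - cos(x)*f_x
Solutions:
 f(x) = C1/cos(x)^(5/7)


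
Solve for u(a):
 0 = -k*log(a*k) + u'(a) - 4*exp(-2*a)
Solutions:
 u(a) = C1 + a*k*log(a*k) - a*k - 2*exp(-2*a)


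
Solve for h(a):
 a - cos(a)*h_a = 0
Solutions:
 h(a) = C1 + Integral(a/cos(a), a)


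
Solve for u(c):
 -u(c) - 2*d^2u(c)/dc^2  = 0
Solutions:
 u(c) = C1*sin(sqrt(2)*c/2) + C2*cos(sqrt(2)*c/2)


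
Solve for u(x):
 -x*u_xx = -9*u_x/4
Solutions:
 u(x) = C1 + C2*x^(13/4)


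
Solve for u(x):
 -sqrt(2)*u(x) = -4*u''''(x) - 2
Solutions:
 u(x) = C1*exp(-2^(5/8)*x/2) + C2*exp(2^(5/8)*x/2) + C3*sin(2^(5/8)*x/2) + C4*cos(2^(5/8)*x/2) + sqrt(2)


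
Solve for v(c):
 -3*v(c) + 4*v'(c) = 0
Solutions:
 v(c) = C1*exp(3*c/4)


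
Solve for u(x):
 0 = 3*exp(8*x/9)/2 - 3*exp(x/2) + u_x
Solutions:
 u(x) = C1 - 27*exp(8*x/9)/16 + 6*exp(x/2)


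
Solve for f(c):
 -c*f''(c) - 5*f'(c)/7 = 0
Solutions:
 f(c) = C1 + C2*c^(2/7)


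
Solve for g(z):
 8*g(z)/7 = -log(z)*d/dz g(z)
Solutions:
 g(z) = C1*exp(-8*li(z)/7)


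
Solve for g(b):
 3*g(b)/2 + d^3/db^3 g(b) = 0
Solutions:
 g(b) = C3*exp(-2^(2/3)*3^(1/3)*b/2) + (C1*sin(2^(2/3)*3^(5/6)*b/4) + C2*cos(2^(2/3)*3^(5/6)*b/4))*exp(2^(2/3)*3^(1/3)*b/4)


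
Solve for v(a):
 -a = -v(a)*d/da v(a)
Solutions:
 v(a) = -sqrt(C1 + a^2)
 v(a) = sqrt(C1 + a^2)


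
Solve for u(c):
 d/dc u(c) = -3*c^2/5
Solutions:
 u(c) = C1 - c^3/5


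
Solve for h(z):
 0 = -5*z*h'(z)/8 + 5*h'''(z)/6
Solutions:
 h(z) = C1 + Integral(C2*airyai(6^(1/3)*z/2) + C3*airybi(6^(1/3)*z/2), z)


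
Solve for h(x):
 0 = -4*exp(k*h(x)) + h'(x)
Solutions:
 h(x) = Piecewise((log(-1/(C1*k + 4*k*x))/k, Ne(k, 0)), (nan, True))
 h(x) = Piecewise((C1 + 4*x, Eq(k, 0)), (nan, True))


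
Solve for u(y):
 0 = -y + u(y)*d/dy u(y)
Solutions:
 u(y) = -sqrt(C1 + y^2)
 u(y) = sqrt(C1 + y^2)


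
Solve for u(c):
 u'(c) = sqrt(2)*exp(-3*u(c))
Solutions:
 u(c) = log(C1 + 3*sqrt(2)*c)/3
 u(c) = log((-3^(1/3) - 3^(5/6)*I)*(C1 + sqrt(2)*c)^(1/3)/2)
 u(c) = log((-3^(1/3) + 3^(5/6)*I)*(C1 + sqrt(2)*c)^(1/3)/2)


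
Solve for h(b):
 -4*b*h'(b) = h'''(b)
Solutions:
 h(b) = C1 + Integral(C2*airyai(-2^(2/3)*b) + C3*airybi(-2^(2/3)*b), b)


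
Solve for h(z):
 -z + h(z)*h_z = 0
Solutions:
 h(z) = -sqrt(C1 + z^2)
 h(z) = sqrt(C1 + z^2)


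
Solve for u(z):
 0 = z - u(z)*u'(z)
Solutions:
 u(z) = -sqrt(C1 + z^2)
 u(z) = sqrt(C1 + z^2)


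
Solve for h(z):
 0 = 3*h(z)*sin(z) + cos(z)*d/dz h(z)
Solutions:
 h(z) = C1*cos(z)^3


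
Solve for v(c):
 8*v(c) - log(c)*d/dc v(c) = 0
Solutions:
 v(c) = C1*exp(8*li(c))


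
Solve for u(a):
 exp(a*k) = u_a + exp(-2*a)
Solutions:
 u(a) = C1 + exp(-2*a)/2 + exp(a*k)/k


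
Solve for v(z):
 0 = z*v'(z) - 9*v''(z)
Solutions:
 v(z) = C1 + C2*erfi(sqrt(2)*z/6)


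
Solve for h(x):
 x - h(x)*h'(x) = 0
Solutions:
 h(x) = -sqrt(C1 + x^2)
 h(x) = sqrt(C1 + x^2)


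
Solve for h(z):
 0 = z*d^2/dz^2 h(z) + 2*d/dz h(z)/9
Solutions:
 h(z) = C1 + C2*z^(7/9)


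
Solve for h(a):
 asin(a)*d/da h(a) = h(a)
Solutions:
 h(a) = C1*exp(Integral(1/asin(a), a))


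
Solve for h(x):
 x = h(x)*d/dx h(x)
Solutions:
 h(x) = -sqrt(C1 + x^2)
 h(x) = sqrt(C1 + x^2)


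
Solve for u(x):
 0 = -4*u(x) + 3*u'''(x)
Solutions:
 u(x) = C3*exp(6^(2/3)*x/3) + (C1*sin(2^(2/3)*3^(1/6)*x/2) + C2*cos(2^(2/3)*3^(1/6)*x/2))*exp(-6^(2/3)*x/6)


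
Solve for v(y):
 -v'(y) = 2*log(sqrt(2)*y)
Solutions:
 v(y) = C1 - 2*y*log(y) - y*log(2) + 2*y


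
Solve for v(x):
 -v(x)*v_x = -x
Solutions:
 v(x) = -sqrt(C1 + x^2)
 v(x) = sqrt(C1 + x^2)


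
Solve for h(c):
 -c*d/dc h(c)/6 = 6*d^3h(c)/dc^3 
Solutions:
 h(c) = C1 + Integral(C2*airyai(-6^(1/3)*c/6) + C3*airybi(-6^(1/3)*c/6), c)


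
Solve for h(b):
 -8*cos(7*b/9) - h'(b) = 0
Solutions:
 h(b) = C1 - 72*sin(7*b/9)/7


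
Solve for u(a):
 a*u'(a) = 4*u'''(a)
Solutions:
 u(a) = C1 + Integral(C2*airyai(2^(1/3)*a/2) + C3*airybi(2^(1/3)*a/2), a)


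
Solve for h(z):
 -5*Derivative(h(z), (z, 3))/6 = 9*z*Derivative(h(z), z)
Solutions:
 h(z) = C1 + Integral(C2*airyai(-3*2^(1/3)*5^(2/3)*z/5) + C3*airybi(-3*2^(1/3)*5^(2/3)*z/5), z)


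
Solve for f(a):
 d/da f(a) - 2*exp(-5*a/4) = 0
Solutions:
 f(a) = C1 - 8*exp(-5*a/4)/5


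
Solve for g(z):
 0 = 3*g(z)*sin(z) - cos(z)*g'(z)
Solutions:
 g(z) = C1/cos(z)^3


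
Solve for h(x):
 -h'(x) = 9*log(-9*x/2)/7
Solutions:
 h(x) = C1 - 9*x*log(-x)/7 + 9*x*(-2*log(3) + log(2) + 1)/7


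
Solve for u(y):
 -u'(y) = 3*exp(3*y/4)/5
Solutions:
 u(y) = C1 - 4*exp(3*y/4)/5


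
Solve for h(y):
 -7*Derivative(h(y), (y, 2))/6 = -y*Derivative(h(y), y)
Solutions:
 h(y) = C1 + C2*erfi(sqrt(21)*y/7)


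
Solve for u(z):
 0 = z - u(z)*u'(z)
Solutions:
 u(z) = -sqrt(C1 + z^2)
 u(z) = sqrt(C1 + z^2)


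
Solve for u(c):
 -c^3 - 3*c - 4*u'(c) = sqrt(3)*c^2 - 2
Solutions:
 u(c) = C1 - c^4/16 - sqrt(3)*c^3/12 - 3*c^2/8 + c/2


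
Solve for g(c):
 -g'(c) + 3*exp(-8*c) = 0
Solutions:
 g(c) = C1 - 3*exp(-8*c)/8


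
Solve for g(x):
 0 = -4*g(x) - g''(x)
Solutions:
 g(x) = C1*sin(2*x) + C2*cos(2*x)


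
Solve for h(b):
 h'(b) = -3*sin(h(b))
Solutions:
 h(b) = -acos((-C1 - exp(6*b))/(C1 - exp(6*b))) + 2*pi
 h(b) = acos((-C1 - exp(6*b))/(C1 - exp(6*b)))


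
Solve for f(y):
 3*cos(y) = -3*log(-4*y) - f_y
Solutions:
 f(y) = C1 - 3*y*log(-y) - 6*y*log(2) + 3*y - 3*sin(y)


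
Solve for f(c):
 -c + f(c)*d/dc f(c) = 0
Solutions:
 f(c) = -sqrt(C1 + c^2)
 f(c) = sqrt(C1 + c^2)


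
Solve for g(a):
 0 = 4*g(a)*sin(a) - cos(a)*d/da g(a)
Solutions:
 g(a) = C1/cos(a)^4


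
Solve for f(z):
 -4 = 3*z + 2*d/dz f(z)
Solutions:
 f(z) = C1 - 3*z^2/4 - 2*z


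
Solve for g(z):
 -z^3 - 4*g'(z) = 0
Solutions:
 g(z) = C1 - z^4/16


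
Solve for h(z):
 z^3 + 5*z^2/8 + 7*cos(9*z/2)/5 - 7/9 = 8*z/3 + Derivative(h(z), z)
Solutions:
 h(z) = C1 + z^4/4 + 5*z^3/24 - 4*z^2/3 - 7*z/9 + 14*sin(9*z/2)/45


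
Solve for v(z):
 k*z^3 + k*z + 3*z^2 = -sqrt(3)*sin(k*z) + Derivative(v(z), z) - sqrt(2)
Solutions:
 v(z) = C1 + k*z^4/4 + k*z^2/2 + z^3 + sqrt(2)*z - sqrt(3)*cos(k*z)/k


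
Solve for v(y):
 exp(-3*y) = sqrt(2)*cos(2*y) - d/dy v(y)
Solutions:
 v(y) = C1 + sqrt(2)*sin(2*y)/2 + exp(-3*y)/3


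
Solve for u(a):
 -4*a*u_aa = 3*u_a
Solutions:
 u(a) = C1 + C2*a^(1/4)


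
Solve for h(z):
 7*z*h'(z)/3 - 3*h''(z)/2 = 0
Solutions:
 h(z) = C1 + C2*erfi(sqrt(7)*z/3)


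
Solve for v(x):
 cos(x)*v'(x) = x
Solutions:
 v(x) = C1 + Integral(x/cos(x), x)


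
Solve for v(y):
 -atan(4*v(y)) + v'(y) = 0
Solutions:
 Integral(1/atan(4*_y), (_y, v(y))) = C1 + y


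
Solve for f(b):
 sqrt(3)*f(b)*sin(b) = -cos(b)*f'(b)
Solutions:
 f(b) = C1*cos(b)^(sqrt(3))


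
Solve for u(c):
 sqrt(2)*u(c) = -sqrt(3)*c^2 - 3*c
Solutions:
 u(c) = c*(-sqrt(6)*c - 3*sqrt(2))/2


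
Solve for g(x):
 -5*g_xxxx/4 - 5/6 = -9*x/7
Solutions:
 g(x) = C1 + C2*x + C3*x^2 + C4*x^3 + 3*x^5/350 - x^4/36


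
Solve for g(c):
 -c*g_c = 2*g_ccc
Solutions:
 g(c) = C1 + Integral(C2*airyai(-2^(2/3)*c/2) + C3*airybi(-2^(2/3)*c/2), c)


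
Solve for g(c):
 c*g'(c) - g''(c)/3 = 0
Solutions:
 g(c) = C1 + C2*erfi(sqrt(6)*c/2)


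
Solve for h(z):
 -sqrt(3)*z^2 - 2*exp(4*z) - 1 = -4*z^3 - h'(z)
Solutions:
 h(z) = C1 - z^4 + sqrt(3)*z^3/3 + z + exp(4*z)/2


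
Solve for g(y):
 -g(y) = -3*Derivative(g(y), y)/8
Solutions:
 g(y) = C1*exp(8*y/3)


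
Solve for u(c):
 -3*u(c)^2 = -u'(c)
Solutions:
 u(c) = -1/(C1 + 3*c)


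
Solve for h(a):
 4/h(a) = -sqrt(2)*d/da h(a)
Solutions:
 h(a) = -sqrt(C1 - 4*sqrt(2)*a)
 h(a) = sqrt(C1 - 4*sqrt(2)*a)


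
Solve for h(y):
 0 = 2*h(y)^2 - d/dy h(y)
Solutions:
 h(y) = -1/(C1 + 2*y)


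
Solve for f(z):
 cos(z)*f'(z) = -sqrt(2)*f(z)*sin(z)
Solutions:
 f(z) = C1*cos(z)^(sqrt(2))


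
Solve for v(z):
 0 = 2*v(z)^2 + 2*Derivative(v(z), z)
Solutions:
 v(z) = 1/(C1 + z)


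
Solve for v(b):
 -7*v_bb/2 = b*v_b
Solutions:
 v(b) = C1 + C2*erf(sqrt(7)*b/7)


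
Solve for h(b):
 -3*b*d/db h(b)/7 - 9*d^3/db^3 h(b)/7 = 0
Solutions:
 h(b) = C1 + Integral(C2*airyai(-3^(2/3)*b/3) + C3*airybi(-3^(2/3)*b/3), b)


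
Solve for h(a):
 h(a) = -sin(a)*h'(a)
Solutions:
 h(a) = C1*sqrt(cos(a) + 1)/sqrt(cos(a) - 1)


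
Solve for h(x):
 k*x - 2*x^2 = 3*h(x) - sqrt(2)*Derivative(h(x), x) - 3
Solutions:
 h(x) = C1*exp(3*sqrt(2)*x/2) + k*x/3 + sqrt(2)*k/9 - 2*x^2/3 - 4*sqrt(2)*x/9 + 19/27


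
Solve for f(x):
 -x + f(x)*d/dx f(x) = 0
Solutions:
 f(x) = -sqrt(C1 + x^2)
 f(x) = sqrt(C1 + x^2)


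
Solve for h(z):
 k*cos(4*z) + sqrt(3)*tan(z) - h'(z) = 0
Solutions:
 h(z) = C1 + k*sin(4*z)/4 - sqrt(3)*log(cos(z))


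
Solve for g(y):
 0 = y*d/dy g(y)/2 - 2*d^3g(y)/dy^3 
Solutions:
 g(y) = C1 + Integral(C2*airyai(2^(1/3)*y/2) + C3*airybi(2^(1/3)*y/2), y)


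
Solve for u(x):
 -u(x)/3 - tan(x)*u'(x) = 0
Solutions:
 u(x) = C1/sin(x)^(1/3)


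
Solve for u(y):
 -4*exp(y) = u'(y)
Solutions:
 u(y) = C1 - 4*exp(y)


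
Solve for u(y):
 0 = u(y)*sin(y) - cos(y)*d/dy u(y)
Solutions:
 u(y) = C1/cos(y)


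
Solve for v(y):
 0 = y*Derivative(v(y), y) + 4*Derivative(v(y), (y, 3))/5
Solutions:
 v(y) = C1 + Integral(C2*airyai(-10^(1/3)*y/2) + C3*airybi(-10^(1/3)*y/2), y)


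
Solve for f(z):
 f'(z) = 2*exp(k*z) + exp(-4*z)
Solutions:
 f(z) = C1 - exp(-4*z)/4 + 2*exp(k*z)/k


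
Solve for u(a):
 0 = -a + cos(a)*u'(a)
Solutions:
 u(a) = C1 + Integral(a/cos(a), a)


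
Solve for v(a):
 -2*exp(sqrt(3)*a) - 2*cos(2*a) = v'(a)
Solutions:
 v(a) = C1 - 2*sqrt(3)*exp(sqrt(3)*a)/3 - sin(2*a)


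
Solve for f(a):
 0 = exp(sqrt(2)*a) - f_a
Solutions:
 f(a) = C1 + sqrt(2)*exp(sqrt(2)*a)/2


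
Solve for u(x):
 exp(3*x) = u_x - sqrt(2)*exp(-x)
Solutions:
 u(x) = C1 + exp(3*x)/3 - sqrt(2)*exp(-x)


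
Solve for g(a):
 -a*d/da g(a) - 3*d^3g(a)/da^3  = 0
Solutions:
 g(a) = C1 + Integral(C2*airyai(-3^(2/3)*a/3) + C3*airybi(-3^(2/3)*a/3), a)


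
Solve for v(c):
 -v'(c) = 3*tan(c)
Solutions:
 v(c) = C1 + 3*log(cos(c))


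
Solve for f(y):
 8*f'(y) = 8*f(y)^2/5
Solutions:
 f(y) = -5/(C1 + y)


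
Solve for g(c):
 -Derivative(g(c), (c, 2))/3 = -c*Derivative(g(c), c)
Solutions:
 g(c) = C1 + C2*erfi(sqrt(6)*c/2)


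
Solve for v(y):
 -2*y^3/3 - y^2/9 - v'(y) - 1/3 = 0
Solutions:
 v(y) = C1 - y^4/6 - y^3/27 - y/3


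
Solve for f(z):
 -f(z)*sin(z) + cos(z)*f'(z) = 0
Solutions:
 f(z) = C1/cos(z)


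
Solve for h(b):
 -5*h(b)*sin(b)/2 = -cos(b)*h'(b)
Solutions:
 h(b) = C1/cos(b)^(5/2)


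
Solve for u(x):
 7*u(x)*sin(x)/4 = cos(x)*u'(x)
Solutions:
 u(x) = C1/cos(x)^(7/4)


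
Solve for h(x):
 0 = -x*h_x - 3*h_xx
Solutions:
 h(x) = C1 + C2*erf(sqrt(6)*x/6)


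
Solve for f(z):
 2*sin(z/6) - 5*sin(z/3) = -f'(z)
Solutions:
 f(z) = C1 + 12*cos(z/6) - 15*cos(z/3)


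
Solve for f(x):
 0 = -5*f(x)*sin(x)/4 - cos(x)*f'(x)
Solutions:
 f(x) = C1*cos(x)^(5/4)


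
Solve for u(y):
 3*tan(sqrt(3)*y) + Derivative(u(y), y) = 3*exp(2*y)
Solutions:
 u(y) = C1 + 3*exp(2*y)/2 + sqrt(3)*log(cos(sqrt(3)*y))


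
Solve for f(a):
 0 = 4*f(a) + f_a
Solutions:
 f(a) = C1*exp(-4*a)


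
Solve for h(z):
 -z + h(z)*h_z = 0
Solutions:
 h(z) = -sqrt(C1 + z^2)
 h(z) = sqrt(C1 + z^2)


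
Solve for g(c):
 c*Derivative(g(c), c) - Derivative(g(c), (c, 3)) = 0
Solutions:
 g(c) = C1 + Integral(C2*airyai(c) + C3*airybi(c), c)


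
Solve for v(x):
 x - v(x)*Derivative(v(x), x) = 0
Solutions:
 v(x) = -sqrt(C1 + x^2)
 v(x) = sqrt(C1 + x^2)


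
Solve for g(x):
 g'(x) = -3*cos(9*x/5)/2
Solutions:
 g(x) = C1 - 5*sin(9*x/5)/6


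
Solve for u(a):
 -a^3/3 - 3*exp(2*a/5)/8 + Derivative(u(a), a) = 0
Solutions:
 u(a) = C1 + a^4/12 + 15*exp(2*a/5)/16


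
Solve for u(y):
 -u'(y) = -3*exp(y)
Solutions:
 u(y) = C1 + 3*exp(y)


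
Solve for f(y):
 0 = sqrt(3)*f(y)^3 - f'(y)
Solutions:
 f(y) = -sqrt(2)*sqrt(-1/(C1 + sqrt(3)*y))/2
 f(y) = sqrt(2)*sqrt(-1/(C1 + sqrt(3)*y))/2


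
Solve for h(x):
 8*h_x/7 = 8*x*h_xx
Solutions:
 h(x) = C1 + C2*x^(8/7)


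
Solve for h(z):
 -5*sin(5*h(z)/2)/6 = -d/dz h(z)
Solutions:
 -5*z/6 + log(cos(5*h(z)/2) - 1)/5 - log(cos(5*h(z)/2) + 1)/5 = C1


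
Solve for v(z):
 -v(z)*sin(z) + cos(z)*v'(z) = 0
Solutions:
 v(z) = C1/cos(z)


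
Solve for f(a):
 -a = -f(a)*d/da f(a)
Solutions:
 f(a) = -sqrt(C1 + a^2)
 f(a) = sqrt(C1 + a^2)


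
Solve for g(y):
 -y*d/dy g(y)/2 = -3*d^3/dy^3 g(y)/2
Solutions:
 g(y) = C1 + Integral(C2*airyai(3^(2/3)*y/3) + C3*airybi(3^(2/3)*y/3), y)


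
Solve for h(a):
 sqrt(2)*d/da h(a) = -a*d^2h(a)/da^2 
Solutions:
 h(a) = C1 + C2*a^(1 - sqrt(2))


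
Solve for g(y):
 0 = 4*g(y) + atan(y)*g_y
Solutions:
 g(y) = C1*exp(-4*Integral(1/atan(y), y))
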